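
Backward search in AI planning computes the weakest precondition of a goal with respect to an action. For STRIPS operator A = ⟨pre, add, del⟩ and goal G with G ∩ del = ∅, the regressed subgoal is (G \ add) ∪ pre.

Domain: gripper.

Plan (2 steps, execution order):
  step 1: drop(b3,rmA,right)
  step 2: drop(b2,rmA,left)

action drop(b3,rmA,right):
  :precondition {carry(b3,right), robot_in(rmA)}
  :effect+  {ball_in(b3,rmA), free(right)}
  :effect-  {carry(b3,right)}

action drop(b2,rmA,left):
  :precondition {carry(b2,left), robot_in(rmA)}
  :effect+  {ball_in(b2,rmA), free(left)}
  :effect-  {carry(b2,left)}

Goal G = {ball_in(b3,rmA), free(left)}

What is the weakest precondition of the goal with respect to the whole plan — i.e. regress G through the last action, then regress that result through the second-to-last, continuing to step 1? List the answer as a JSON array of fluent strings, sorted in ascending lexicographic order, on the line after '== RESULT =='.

Work backward from the goal:
  through step 2 (drop(b2,rmA,left)): drop {free(left)}, keep {ball_in(b3,rmA)}, require {carry(b2,left), robot_in(rmA)}
    → {ball_in(b3,rmA), carry(b2,left), robot_in(rmA)}
  through step 1 (drop(b3,rmA,right)): drop {ball_in(b3,rmA)}, keep {carry(b2,left), robot_in(rmA)}, require {carry(b3,right), robot_in(rmA)}
    → {carry(b2,left), carry(b3,right), robot_in(rmA)}

== RESULT ==
["carry(b2,left)", "carry(b3,right)", "robot_in(rmA)"]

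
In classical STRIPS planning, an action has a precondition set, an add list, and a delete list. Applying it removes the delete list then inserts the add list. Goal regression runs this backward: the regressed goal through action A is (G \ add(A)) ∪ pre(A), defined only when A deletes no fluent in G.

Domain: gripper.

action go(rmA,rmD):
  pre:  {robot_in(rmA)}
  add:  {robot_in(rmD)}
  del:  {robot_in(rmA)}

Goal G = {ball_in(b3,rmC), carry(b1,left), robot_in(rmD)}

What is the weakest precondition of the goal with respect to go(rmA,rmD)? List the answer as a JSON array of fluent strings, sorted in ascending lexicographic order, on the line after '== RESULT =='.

Regress:
  G ∩ del = {}  (empty — regression defined)
  G \ add = {ball_in(b3,rmC), carry(b1,left), robot_in(rmD)} \ {robot_in(rmD)} = {ball_in(b3,rmC), carry(b1,left)}
  ∪ pre   = {ball_in(b3,rmC), carry(b1,left)} ∪ {robot_in(rmA)}
          = {ball_in(b3,rmC), carry(b1,left), robot_in(rmA)}

== RESULT ==
["ball_in(b3,rmC)", "carry(b1,left)", "robot_in(rmA)"]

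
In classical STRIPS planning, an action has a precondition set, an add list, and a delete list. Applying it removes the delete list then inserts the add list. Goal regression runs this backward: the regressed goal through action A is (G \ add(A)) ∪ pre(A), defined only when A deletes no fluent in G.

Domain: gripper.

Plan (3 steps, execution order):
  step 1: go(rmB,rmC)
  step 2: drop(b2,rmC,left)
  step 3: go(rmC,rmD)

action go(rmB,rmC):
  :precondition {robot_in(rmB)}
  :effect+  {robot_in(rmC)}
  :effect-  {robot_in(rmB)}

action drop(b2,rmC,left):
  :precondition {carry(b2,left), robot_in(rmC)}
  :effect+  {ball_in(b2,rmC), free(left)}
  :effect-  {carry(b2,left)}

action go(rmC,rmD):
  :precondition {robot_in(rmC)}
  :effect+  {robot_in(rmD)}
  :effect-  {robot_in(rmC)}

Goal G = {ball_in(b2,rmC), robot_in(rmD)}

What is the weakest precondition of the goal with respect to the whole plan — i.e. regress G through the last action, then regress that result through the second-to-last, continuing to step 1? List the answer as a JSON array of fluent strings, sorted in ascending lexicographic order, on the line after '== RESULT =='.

Regress step by step:
  through step 3 (go(rmC,rmD)): drop {robot_in(rmD)}, keep {ball_in(b2,rmC)}, require {robot_in(rmC)}
    → {ball_in(b2,rmC), robot_in(rmC)}
  through step 2 (drop(b2,rmC,left)): drop {ball_in(b2,rmC)}, keep {robot_in(rmC)}, require {carry(b2,left), robot_in(rmC)}
    → {carry(b2,left), robot_in(rmC)}
  through step 1 (go(rmB,rmC)): drop {robot_in(rmC)}, keep {carry(b2,left)}, require {robot_in(rmB)}
    → {carry(b2,left), robot_in(rmB)}

== RESULT ==
["carry(b2,left)", "robot_in(rmB)"]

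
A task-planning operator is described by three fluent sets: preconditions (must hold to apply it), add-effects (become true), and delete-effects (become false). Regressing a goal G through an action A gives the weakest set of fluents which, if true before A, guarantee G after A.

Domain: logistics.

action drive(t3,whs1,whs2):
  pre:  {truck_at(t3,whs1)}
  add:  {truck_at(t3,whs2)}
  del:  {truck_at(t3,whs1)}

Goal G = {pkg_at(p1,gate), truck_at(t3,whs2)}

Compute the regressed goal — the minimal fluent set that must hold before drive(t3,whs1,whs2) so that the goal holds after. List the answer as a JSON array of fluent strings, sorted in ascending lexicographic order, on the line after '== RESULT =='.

Compute (G \ add) ∪ pre:
  G ∩ del = {}  (empty — regression defined)
  G \ add = {pkg_at(p1,gate), truck_at(t3,whs2)} \ {truck_at(t3,whs2)} = {pkg_at(p1,gate)}
  ∪ pre   = {pkg_at(p1,gate)} ∪ {truck_at(t3,whs1)}
          = {pkg_at(p1,gate), truck_at(t3,whs1)}

== RESULT ==
["pkg_at(p1,gate)", "truck_at(t3,whs1)"]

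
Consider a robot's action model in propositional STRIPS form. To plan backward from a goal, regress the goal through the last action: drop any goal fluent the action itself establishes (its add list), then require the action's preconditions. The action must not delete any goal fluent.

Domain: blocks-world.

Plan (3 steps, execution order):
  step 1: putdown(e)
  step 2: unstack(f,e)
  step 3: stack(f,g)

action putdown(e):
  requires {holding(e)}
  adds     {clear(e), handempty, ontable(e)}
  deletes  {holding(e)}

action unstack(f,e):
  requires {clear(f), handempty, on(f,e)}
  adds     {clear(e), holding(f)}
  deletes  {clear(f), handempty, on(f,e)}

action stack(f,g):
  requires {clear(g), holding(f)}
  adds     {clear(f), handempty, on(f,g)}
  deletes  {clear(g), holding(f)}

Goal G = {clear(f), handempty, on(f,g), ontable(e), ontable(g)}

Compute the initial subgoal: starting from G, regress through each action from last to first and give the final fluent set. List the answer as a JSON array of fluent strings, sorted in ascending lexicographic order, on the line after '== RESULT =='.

Regress step by step:
  through step 3 (stack(f,g)): drop {clear(f), handempty, on(f,g)}, keep {ontable(e), ontable(g)}, require {clear(g), holding(f)}
    → {clear(g), holding(f), ontable(e), ontable(g)}
  through step 2 (unstack(f,e)): drop {holding(f)}, keep {clear(g), ontable(e), ontable(g)}, require {clear(f), handempty, on(f,e)}
    → {clear(f), clear(g), handempty, on(f,e), ontable(e), ontable(g)}
  through step 1 (putdown(e)): drop {handempty, ontable(e)}, keep {clear(f), clear(g), on(f,e), ontable(g)}, require {holding(e)}
    → {clear(f), clear(g), holding(e), on(f,e), ontable(g)}

== RESULT ==
["clear(f)", "clear(g)", "holding(e)", "on(f,e)", "ontable(g)"]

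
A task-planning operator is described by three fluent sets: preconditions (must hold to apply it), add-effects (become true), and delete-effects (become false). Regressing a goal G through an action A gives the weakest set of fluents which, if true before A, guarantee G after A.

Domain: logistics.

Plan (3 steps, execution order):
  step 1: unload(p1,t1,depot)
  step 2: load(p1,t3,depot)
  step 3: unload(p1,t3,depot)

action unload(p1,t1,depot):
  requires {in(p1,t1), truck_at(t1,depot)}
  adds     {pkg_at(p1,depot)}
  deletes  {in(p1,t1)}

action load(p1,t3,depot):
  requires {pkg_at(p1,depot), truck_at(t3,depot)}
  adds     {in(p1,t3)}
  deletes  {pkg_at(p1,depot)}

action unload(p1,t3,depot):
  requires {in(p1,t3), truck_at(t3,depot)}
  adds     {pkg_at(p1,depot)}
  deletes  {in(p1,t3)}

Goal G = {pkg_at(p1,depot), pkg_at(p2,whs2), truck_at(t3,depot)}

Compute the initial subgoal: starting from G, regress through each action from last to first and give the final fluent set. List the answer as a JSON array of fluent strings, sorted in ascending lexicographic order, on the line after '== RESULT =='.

Regress step by step:
  through step 3 (unload(p1,t3,depot)): drop {pkg_at(p1,depot)}, keep {pkg_at(p2,whs2), truck_at(t3,depot)}, require {in(p1,t3), truck_at(t3,depot)}
    → {in(p1,t3), pkg_at(p2,whs2), truck_at(t3,depot)}
  through step 2 (load(p1,t3,depot)): drop {in(p1,t3)}, keep {pkg_at(p2,whs2), truck_at(t3,depot)}, require {pkg_at(p1,depot), truck_at(t3,depot)}
    → {pkg_at(p1,depot), pkg_at(p2,whs2), truck_at(t3,depot)}
  through step 1 (unload(p1,t1,depot)): drop {pkg_at(p1,depot)}, keep {pkg_at(p2,whs2), truck_at(t3,depot)}, require {in(p1,t1), truck_at(t1,depot)}
    → {in(p1,t1), pkg_at(p2,whs2), truck_at(t1,depot), truck_at(t3,depot)}

== RESULT ==
["in(p1,t1)", "pkg_at(p2,whs2)", "truck_at(t1,depot)", "truck_at(t3,depot)"]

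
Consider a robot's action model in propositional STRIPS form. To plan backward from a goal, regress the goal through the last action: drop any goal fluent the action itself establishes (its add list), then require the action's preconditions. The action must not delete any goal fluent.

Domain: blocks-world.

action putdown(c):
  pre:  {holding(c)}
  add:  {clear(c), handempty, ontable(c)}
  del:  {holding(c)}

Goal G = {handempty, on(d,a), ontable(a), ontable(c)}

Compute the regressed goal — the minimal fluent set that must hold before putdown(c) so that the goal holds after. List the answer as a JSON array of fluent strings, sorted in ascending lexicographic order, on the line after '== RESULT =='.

Compute (G \ add) ∪ pre:
  G ∩ del = {}  (empty — regression defined)
  G \ add = {handempty, on(d,a), ontable(a), ontable(c)} \ {clear(c), handempty, ontable(c)} = {on(d,a), ontable(a)}
  ∪ pre   = {on(d,a), ontable(a)} ∪ {holding(c)}
          = {holding(c), on(d,a), ontable(a)}

== RESULT ==
["holding(c)", "on(d,a)", "ontable(a)"]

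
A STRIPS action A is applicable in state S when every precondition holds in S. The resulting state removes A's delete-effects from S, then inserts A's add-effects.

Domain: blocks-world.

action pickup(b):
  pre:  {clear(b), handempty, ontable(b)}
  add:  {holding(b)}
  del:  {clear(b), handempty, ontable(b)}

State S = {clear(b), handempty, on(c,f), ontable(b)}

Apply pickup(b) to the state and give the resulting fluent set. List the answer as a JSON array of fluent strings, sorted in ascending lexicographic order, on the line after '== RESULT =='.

Compute (S \ del) ∪ add:
  pre ⊆ S: {clear(b), handempty, ontable(b)} ⊆ S  — applicable
  S \ del = {on(c,f)}
  ∪ add   = {holding(b), on(c,f)}

== RESULT ==
["holding(b)", "on(c,f)"]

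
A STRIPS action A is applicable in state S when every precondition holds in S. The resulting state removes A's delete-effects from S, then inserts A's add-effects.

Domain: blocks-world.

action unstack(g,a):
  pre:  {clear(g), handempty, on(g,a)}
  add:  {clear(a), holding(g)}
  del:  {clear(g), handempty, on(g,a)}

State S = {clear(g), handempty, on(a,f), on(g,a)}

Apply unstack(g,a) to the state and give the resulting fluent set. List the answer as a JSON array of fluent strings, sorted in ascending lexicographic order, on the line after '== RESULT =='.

Progress:
  pre ⊆ S: {clear(g), handempty, on(g,a)} ⊆ S  — applicable
  S \ del = {on(a,f)}
  ∪ add   = {clear(a), holding(g), on(a,f)}

== RESULT ==
["clear(a)", "holding(g)", "on(a,f)"]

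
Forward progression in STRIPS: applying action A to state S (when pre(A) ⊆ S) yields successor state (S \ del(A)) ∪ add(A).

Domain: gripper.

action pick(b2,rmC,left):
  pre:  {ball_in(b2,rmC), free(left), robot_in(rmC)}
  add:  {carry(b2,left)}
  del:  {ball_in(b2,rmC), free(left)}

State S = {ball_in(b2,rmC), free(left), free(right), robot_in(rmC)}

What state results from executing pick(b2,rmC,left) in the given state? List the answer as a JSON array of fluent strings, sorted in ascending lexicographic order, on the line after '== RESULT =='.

Compute (S \ del) ∪ add:
  pre ⊆ S: {ball_in(b2,rmC), free(left), robot_in(rmC)} ⊆ S  — applicable
  S \ del = {free(right), robot_in(rmC)}
  ∪ add   = {carry(b2,left), free(right), robot_in(rmC)}

== RESULT ==
["carry(b2,left)", "free(right)", "robot_in(rmC)"]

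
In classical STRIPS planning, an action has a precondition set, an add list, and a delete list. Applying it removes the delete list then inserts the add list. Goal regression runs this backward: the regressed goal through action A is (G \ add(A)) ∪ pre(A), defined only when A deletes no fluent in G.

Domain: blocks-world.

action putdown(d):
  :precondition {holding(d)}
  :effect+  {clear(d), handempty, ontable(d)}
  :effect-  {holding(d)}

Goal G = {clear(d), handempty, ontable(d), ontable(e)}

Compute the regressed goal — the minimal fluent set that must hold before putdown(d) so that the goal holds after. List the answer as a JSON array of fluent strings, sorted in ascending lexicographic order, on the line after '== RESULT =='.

Compute (G \ add) ∪ pre:
  G ∩ del = {}  (empty — regression defined)
  G \ add = {clear(d), handempty, ontable(d), ontable(e)} \ {clear(d), handempty, ontable(d)} = {ontable(e)}
  ∪ pre   = {ontable(e)} ∪ {holding(d)}
          = {holding(d), ontable(e)}

== RESULT ==
["holding(d)", "ontable(e)"]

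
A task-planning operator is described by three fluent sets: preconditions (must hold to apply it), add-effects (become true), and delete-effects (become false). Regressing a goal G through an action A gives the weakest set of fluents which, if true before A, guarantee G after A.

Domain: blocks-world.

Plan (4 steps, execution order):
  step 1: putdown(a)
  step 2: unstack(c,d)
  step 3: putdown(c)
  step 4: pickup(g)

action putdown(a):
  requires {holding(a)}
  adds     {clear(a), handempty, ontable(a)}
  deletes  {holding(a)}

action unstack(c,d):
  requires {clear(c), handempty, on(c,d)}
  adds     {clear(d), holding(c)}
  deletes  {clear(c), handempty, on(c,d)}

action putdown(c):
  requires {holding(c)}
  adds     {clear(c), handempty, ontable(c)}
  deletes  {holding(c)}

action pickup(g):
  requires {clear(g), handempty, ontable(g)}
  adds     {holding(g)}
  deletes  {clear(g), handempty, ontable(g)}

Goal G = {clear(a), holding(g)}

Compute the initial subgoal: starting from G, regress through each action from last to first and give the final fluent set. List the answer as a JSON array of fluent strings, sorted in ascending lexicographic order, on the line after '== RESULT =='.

Regress step by step:
  through step 4 (pickup(g)): drop {holding(g)}, keep {clear(a)}, require {clear(g), handempty, ontable(g)}
    → {clear(a), clear(g), handempty, ontable(g)}
  through step 3 (putdown(c)): drop {handempty}, keep {clear(a), clear(g), ontable(g)}, require {holding(c)}
    → {clear(a), clear(g), holding(c), ontable(g)}
  through step 2 (unstack(c,d)): drop {holding(c)}, keep {clear(a), clear(g), ontable(g)}, require {clear(c), handempty, on(c,d)}
    → {clear(a), clear(c), clear(g), handempty, on(c,d), ontable(g)}
  through step 1 (putdown(a)): drop {clear(a), handempty}, keep {clear(c), clear(g), on(c,d), ontable(g)}, require {holding(a)}
    → {clear(c), clear(g), holding(a), on(c,d), ontable(g)}

== RESULT ==
["clear(c)", "clear(g)", "holding(a)", "on(c,d)", "ontable(g)"]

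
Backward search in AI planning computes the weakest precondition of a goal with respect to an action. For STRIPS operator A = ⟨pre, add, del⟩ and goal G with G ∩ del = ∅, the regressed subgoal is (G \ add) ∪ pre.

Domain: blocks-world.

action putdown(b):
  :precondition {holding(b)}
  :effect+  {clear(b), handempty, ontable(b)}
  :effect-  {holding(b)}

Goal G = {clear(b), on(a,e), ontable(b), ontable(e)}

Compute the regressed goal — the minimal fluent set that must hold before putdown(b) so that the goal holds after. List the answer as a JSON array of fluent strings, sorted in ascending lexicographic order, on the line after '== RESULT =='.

Regress:
  G ∩ del = {}  (empty — regression defined)
  G \ add = {clear(b), on(a,e), ontable(b), ontable(e)} \ {clear(b), handempty, ontable(b)} = {on(a,e), ontable(e)}
  ∪ pre   = {on(a,e), ontable(e)} ∪ {holding(b)}
          = {holding(b), on(a,e), ontable(e)}

== RESULT ==
["holding(b)", "on(a,e)", "ontable(e)"]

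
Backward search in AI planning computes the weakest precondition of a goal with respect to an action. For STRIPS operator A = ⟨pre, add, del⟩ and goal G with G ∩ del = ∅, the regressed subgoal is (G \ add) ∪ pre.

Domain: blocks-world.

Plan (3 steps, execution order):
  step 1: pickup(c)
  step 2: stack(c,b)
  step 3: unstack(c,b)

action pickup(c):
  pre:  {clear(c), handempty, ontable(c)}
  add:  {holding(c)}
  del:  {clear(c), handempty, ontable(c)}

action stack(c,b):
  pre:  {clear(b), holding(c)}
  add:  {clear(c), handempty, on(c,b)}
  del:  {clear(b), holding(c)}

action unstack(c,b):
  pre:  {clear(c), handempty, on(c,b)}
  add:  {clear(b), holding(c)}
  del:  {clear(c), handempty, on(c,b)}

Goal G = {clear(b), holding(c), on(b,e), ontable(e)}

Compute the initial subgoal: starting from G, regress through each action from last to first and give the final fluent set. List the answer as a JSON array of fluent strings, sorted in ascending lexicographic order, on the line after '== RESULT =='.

Regress step by step:
  through step 3 (unstack(c,b)): drop {clear(b), holding(c)}, keep {on(b,e), ontable(e)}, require {clear(c), handempty, on(c,b)}
    → {clear(c), handempty, on(b,e), on(c,b), ontable(e)}
  through step 2 (stack(c,b)): drop {clear(c), handempty, on(c,b)}, keep {on(b,e), ontable(e)}, require {clear(b), holding(c)}
    → {clear(b), holding(c), on(b,e), ontable(e)}
  through step 1 (pickup(c)): drop {holding(c)}, keep {clear(b), on(b,e), ontable(e)}, require {clear(c), handempty, ontable(c)}
    → {clear(b), clear(c), handempty, on(b,e), ontable(c), ontable(e)}

== RESULT ==
["clear(b)", "clear(c)", "handempty", "on(b,e)", "ontable(c)", "ontable(e)"]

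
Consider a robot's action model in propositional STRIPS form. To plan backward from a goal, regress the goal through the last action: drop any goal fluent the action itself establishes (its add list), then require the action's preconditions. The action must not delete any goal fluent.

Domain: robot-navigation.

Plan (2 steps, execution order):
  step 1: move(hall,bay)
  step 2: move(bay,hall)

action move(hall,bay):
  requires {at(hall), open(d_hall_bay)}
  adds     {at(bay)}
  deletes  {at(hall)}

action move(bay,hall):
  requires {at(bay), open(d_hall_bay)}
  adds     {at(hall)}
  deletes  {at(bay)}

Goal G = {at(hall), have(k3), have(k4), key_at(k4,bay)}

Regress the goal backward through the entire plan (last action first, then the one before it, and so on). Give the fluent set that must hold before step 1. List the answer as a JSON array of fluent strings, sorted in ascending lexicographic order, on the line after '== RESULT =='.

Work backward from the goal:
  through step 2 (move(bay,hall)): drop {at(hall)}, keep {have(k3), have(k4), key_at(k4,bay)}, require {at(bay), open(d_hall_bay)}
    → {at(bay), have(k3), have(k4), key_at(k4,bay), open(d_hall_bay)}
  through step 1 (move(hall,bay)): drop {at(bay)}, keep {have(k3), have(k4), key_at(k4,bay), open(d_hall_bay)}, require {at(hall), open(d_hall_bay)}
    → {at(hall), have(k3), have(k4), key_at(k4,bay), open(d_hall_bay)}

== RESULT ==
["at(hall)", "have(k3)", "have(k4)", "key_at(k4,bay)", "open(d_hall_bay)"]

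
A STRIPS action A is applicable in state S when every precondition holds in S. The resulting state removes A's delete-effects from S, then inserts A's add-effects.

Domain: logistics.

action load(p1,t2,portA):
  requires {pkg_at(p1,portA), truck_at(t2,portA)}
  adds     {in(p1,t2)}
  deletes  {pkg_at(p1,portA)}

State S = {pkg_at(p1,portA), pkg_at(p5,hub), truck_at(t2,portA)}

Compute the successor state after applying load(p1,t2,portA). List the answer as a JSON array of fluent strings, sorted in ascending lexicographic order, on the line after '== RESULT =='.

Compute (S \ del) ∪ add:
  pre ⊆ S: {pkg_at(p1,portA), truck_at(t2,portA)} ⊆ S  — applicable
  S \ del = {pkg_at(p5,hub), truck_at(t2,portA)}
  ∪ add   = {in(p1,t2), pkg_at(p5,hub), truck_at(t2,portA)}

== RESULT ==
["in(p1,t2)", "pkg_at(p5,hub)", "truck_at(t2,portA)"]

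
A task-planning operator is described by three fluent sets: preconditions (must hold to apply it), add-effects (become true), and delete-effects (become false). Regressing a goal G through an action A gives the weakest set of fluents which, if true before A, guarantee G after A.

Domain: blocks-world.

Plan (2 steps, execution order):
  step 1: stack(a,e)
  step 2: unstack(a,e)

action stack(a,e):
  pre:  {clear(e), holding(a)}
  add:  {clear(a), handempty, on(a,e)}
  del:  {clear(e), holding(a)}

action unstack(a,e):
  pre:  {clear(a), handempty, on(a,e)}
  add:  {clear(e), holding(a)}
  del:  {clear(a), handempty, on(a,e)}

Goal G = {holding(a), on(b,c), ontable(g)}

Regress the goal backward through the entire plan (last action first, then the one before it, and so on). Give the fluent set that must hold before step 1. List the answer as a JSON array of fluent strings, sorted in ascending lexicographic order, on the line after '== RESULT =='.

Regress step by step:
  through step 2 (unstack(a,e)): drop {holding(a)}, keep {on(b,c), ontable(g)}, require {clear(a), handempty, on(a,e)}
    → {clear(a), handempty, on(a,e), on(b,c), ontable(g)}
  through step 1 (stack(a,e)): drop {clear(a), handempty, on(a,e)}, keep {on(b,c), ontable(g)}, require {clear(e), holding(a)}
    → {clear(e), holding(a), on(b,c), ontable(g)}

== RESULT ==
["clear(e)", "holding(a)", "on(b,c)", "ontable(g)"]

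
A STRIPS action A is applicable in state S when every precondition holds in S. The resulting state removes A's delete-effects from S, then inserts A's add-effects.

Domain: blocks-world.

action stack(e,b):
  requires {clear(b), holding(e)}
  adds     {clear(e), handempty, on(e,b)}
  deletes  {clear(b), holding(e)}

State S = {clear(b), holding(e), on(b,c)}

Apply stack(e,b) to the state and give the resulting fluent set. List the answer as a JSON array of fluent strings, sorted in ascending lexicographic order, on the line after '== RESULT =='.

Progress:
  pre ⊆ S: {clear(b), holding(e)} ⊆ S  — applicable
  S \ del = {on(b,c)}
  ∪ add   = {clear(e), handempty, on(b,c), on(e,b)}

== RESULT ==
["clear(e)", "handempty", "on(b,c)", "on(e,b)"]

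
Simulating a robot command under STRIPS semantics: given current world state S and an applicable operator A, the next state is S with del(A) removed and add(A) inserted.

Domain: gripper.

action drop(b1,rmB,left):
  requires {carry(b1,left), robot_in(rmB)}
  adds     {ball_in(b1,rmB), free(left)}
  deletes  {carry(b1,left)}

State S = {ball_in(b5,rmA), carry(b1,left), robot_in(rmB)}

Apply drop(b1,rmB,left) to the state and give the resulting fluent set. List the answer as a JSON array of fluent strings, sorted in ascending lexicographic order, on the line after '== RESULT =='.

Compute (S \ del) ∪ add:
  pre ⊆ S: {carry(b1,left), robot_in(rmB)} ⊆ S  — applicable
  S \ del = {ball_in(b5,rmA), robot_in(rmB)}
  ∪ add   = {ball_in(b1,rmB), ball_in(b5,rmA), free(left), robot_in(rmB)}

== RESULT ==
["ball_in(b1,rmB)", "ball_in(b5,rmA)", "free(left)", "robot_in(rmB)"]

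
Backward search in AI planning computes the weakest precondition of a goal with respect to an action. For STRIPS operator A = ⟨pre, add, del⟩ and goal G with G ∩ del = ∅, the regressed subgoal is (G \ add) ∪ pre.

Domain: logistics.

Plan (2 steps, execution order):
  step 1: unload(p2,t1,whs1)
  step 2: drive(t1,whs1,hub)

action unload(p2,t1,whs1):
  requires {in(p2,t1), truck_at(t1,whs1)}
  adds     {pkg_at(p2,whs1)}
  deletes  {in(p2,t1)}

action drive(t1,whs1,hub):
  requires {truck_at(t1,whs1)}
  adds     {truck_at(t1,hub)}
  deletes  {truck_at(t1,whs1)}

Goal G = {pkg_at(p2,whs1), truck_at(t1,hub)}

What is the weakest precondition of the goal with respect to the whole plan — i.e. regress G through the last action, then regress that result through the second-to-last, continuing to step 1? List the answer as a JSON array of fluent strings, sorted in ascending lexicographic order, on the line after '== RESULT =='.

Regress step by step:
  through step 2 (drive(t1,whs1,hub)): drop {truck_at(t1,hub)}, keep {pkg_at(p2,whs1)}, require {truck_at(t1,whs1)}
    → {pkg_at(p2,whs1), truck_at(t1,whs1)}
  through step 1 (unload(p2,t1,whs1)): drop {pkg_at(p2,whs1)}, keep {truck_at(t1,whs1)}, require {in(p2,t1), truck_at(t1,whs1)}
    → {in(p2,t1), truck_at(t1,whs1)}

== RESULT ==
["in(p2,t1)", "truck_at(t1,whs1)"]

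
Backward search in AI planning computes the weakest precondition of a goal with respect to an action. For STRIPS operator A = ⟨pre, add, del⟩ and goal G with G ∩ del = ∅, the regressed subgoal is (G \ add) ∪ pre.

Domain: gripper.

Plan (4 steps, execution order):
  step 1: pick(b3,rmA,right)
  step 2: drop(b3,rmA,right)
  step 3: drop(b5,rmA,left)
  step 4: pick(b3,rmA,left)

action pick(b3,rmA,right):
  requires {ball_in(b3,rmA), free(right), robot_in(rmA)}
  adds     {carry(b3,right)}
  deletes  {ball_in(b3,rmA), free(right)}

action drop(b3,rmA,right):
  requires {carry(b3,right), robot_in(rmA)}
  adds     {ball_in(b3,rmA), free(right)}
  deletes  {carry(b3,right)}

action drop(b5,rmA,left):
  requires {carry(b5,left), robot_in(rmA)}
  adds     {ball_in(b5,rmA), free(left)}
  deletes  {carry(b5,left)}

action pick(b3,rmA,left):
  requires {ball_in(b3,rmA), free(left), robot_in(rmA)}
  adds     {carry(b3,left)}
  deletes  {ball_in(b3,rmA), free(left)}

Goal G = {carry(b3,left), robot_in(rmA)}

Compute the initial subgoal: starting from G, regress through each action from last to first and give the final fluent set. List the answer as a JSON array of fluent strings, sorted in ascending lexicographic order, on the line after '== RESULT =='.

Work backward from the goal:
  through step 4 (pick(b3,rmA,left)): drop {carry(b3,left)}, keep {robot_in(rmA)}, require {ball_in(b3,rmA), free(left), robot_in(rmA)}
    → {ball_in(b3,rmA), free(left), robot_in(rmA)}
  through step 3 (drop(b5,rmA,left)): drop {free(left)}, keep {ball_in(b3,rmA), robot_in(rmA)}, require {carry(b5,left), robot_in(rmA)}
    → {ball_in(b3,rmA), carry(b5,left), robot_in(rmA)}
  through step 2 (drop(b3,rmA,right)): drop {ball_in(b3,rmA)}, keep {carry(b5,left), robot_in(rmA)}, require {carry(b3,right), robot_in(rmA)}
    → {carry(b3,right), carry(b5,left), robot_in(rmA)}
  through step 1 (pick(b3,rmA,right)): drop {carry(b3,right)}, keep {carry(b5,left), robot_in(rmA)}, require {ball_in(b3,rmA), free(right), robot_in(rmA)}
    → {ball_in(b3,rmA), carry(b5,left), free(right), robot_in(rmA)}

== RESULT ==
["ball_in(b3,rmA)", "carry(b5,left)", "free(right)", "robot_in(rmA)"]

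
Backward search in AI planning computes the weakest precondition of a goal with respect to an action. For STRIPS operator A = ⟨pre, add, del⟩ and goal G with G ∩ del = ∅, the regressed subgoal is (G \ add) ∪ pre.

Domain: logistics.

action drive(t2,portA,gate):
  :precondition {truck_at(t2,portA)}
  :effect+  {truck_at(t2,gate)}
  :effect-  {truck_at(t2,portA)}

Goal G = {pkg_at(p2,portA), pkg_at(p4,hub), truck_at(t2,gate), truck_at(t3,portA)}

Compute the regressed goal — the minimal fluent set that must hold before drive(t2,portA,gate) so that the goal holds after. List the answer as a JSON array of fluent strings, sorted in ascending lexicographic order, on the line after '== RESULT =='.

Regress:
  G ∩ del = {}  (empty — regression defined)
  G \ add = {pkg_at(p2,portA), pkg_at(p4,hub), truck_at(t2,gate), truck_at(t3,portA)} \ {truck_at(t2,gate)} = {pkg_at(p2,portA), pkg_at(p4,hub), truck_at(t3,portA)}
  ∪ pre   = {pkg_at(p2,portA), pkg_at(p4,hub), truck_at(t3,portA)} ∪ {truck_at(t2,portA)}
          = {pkg_at(p2,portA), pkg_at(p4,hub), truck_at(t2,portA), truck_at(t3,portA)}

== RESULT ==
["pkg_at(p2,portA)", "pkg_at(p4,hub)", "truck_at(t2,portA)", "truck_at(t3,portA)"]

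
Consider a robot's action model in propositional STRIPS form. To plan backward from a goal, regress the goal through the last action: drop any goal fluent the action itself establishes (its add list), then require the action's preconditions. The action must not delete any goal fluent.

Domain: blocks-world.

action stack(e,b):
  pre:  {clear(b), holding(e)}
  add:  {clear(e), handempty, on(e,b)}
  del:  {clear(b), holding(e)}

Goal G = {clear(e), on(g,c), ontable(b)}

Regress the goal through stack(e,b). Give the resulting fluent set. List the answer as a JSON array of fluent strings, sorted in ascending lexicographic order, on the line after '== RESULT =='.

Compute (G \ add) ∪ pre:
  G ∩ del = {}  (empty — regression defined)
  G \ add = {clear(e), on(g,c), ontable(b)} \ {clear(e), handempty, on(e,b)} = {on(g,c), ontable(b)}
  ∪ pre   = {on(g,c), ontable(b)} ∪ {clear(b), holding(e)}
          = {clear(b), holding(e), on(g,c), ontable(b)}

== RESULT ==
["clear(b)", "holding(e)", "on(g,c)", "ontable(b)"]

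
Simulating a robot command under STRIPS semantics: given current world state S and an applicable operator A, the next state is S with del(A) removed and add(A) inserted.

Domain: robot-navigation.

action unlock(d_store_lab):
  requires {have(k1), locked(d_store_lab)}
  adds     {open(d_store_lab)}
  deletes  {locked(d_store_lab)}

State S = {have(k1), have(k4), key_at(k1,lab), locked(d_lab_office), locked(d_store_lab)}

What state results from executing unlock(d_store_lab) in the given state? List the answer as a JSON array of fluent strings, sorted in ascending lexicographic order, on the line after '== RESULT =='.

Progress:
  pre ⊆ S: {have(k1), locked(d_store_lab)} ⊆ S  — applicable
  S \ del = {have(k1), have(k4), key_at(k1,lab), locked(d_lab_office)}
  ∪ add   = {have(k1), have(k4), key_at(k1,lab), locked(d_lab_office), open(d_store_lab)}

== RESULT ==
["have(k1)", "have(k4)", "key_at(k1,lab)", "locked(d_lab_office)", "open(d_store_lab)"]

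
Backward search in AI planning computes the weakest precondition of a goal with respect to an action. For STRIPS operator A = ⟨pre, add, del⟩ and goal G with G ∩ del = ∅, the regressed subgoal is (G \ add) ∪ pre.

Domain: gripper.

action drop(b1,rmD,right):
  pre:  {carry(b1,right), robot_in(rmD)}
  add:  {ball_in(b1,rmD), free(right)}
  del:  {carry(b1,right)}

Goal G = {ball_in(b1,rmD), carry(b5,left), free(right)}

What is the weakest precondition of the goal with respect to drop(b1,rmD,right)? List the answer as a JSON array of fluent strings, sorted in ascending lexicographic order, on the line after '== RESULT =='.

Compute (G \ add) ∪ pre:
  G ∩ del = {}  (empty — regression defined)
  G \ add = {ball_in(b1,rmD), carry(b5,left), free(right)} \ {ball_in(b1,rmD), free(right)} = {carry(b5,left)}
  ∪ pre   = {carry(b5,left)} ∪ {carry(b1,right), robot_in(rmD)}
          = {carry(b1,right), carry(b5,left), robot_in(rmD)}

== RESULT ==
["carry(b1,right)", "carry(b5,left)", "robot_in(rmD)"]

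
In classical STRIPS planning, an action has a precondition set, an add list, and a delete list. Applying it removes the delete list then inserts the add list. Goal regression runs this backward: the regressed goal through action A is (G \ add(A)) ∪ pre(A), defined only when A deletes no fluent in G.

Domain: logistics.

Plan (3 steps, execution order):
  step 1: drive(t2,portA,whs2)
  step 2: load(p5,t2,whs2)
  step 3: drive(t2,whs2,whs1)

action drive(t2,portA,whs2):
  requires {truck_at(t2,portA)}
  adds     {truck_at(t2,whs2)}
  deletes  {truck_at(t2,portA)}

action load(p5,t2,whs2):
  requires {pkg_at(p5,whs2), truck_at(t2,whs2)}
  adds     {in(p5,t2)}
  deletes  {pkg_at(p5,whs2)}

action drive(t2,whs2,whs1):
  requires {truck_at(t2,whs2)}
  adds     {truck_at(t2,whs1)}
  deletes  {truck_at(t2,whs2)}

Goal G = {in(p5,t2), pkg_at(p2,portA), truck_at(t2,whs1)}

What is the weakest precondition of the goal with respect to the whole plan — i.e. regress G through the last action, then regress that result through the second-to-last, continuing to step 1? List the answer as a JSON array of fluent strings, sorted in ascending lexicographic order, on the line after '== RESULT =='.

Regress step by step:
  through step 3 (drive(t2,whs2,whs1)): drop {truck_at(t2,whs1)}, keep {in(p5,t2), pkg_at(p2,portA)}, require {truck_at(t2,whs2)}
    → {in(p5,t2), pkg_at(p2,portA), truck_at(t2,whs2)}
  through step 2 (load(p5,t2,whs2)): drop {in(p5,t2)}, keep {pkg_at(p2,portA), truck_at(t2,whs2)}, require {pkg_at(p5,whs2), truck_at(t2,whs2)}
    → {pkg_at(p2,portA), pkg_at(p5,whs2), truck_at(t2,whs2)}
  through step 1 (drive(t2,portA,whs2)): drop {truck_at(t2,whs2)}, keep {pkg_at(p2,portA), pkg_at(p5,whs2)}, require {truck_at(t2,portA)}
    → {pkg_at(p2,portA), pkg_at(p5,whs2), truck_at(t2,portA)}

== RESULT ==
["pkg_at(p2,portA)", "pkg_at(p5,whs2)", "truck_at(t2,portA)"]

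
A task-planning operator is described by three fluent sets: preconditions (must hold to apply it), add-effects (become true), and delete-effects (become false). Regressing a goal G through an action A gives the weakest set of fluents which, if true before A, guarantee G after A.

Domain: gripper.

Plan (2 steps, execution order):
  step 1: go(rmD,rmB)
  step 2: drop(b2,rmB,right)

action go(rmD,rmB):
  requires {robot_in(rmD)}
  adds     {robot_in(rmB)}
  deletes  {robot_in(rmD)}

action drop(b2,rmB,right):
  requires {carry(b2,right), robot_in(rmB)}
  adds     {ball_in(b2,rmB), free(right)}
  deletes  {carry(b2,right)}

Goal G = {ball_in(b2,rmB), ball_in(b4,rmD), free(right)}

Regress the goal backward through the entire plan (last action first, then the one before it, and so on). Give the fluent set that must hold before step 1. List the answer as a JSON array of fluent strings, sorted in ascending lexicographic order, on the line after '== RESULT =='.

Work backward from the goal:
  through step 2 (drop(b2,rmB,right)): drop {ball_in(b2,rmB), free(right)}, keep {ball_in(b4,rmD)}, require {carry(b2,right), robot_in(rmB)}
    → {ball_in(b4,rmD), carry(b2,right), robot_in(rmB)}
  through step 1 (go(rmD,rmB)): drop {robot_in(rmB)}, keep {ball_in(b4,rmD), carry(b2,right)}, require {robot_in(rmD)}
    → {ball_in(b4,rmD), carry(b2,right), robot_in(rmD)}

== RESULT ==
["ball_in(b4,rmD)", "carry(b2,right)", "robot_in(rmD)"]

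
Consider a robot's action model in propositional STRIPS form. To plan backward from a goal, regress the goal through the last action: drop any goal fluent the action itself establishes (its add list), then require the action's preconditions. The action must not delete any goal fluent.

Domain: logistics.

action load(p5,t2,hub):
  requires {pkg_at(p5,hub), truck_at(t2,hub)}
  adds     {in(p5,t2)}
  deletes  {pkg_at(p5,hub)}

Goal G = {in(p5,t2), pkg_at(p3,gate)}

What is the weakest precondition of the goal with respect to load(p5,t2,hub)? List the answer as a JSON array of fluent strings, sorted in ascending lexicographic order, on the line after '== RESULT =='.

Compute (G \ add) ∪ pre:
  G ∩ del = {}  (empty — regression defined)
  G \ add = {in(p5,t2), pkg_at(p3,gate)} \ {in(p5,t2)} = {pkg_at(p3,gate)}
  ∪ pre   = {pkg_at(p3,gate)} ∪ {pkg_at(p5,hub), truck_at(t2,hub)}
          = {pkg_at(p3,gate), pkg_at(p5,hub), truck_at(t2,hub)}

== RESULT ==
["pkg_at(p3,gate)", "pkg_at(p5,hub)", "truck_at(t2,hub)"]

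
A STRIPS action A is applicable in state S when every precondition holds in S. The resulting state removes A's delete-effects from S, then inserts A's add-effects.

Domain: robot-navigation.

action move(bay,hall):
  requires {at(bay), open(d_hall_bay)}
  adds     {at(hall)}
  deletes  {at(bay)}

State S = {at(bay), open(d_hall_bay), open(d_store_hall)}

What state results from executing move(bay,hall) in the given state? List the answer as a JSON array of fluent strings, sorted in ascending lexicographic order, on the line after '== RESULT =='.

Compute (S \ del) ∪ add:
  pre ⊆ S: {at(bay), open(d_hall_bay)} ⊆ S  — applicable
  S \ del = {open(d_hall_bay), open(d_store_hall)}
  ∪ add   = {at(hall), open(d_hall_bay), open(d_store_hall)}

== RESULT ==
["at(hall)", "open(d_hall_bay)", "open(d_store_hall)"]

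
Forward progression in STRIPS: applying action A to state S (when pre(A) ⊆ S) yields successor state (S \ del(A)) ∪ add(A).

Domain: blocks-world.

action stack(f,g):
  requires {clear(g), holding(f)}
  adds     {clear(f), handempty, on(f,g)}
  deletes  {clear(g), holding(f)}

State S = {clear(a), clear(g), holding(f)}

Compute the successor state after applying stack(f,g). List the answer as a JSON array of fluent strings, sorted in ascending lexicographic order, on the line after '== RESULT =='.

Compute (S \ del) ∪ add:
  pre ⊆ S: {clear(g), holding(f)} ⊆ S  — applicable
  S \ del = {clear(a)}
  ∪ add   = {clear(a), clear(f), handempty, on(f,g)}

== RESULT ==
["clear(a)", "clear(f)", "handempty", "on(f,g)"]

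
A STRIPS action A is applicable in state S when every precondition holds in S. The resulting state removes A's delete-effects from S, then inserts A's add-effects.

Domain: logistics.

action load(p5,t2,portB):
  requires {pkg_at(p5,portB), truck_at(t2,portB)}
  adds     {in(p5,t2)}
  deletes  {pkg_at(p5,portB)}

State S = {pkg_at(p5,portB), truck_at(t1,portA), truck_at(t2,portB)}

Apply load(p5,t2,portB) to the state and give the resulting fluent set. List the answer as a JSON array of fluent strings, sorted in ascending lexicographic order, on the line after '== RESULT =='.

Progress:
  pre ⊆ S: {pkg_at(p5,portB), truck_at(t2,portB)} ⊆ S  — applicable
  S \ del = {truck_at(t1,portA), truck_at(t2,portB)}
  ∪ add   = {in(p5,t2), truck_at(t1,portA), truck_at(t2,portB)}

== RESULT ==
["in(p5,t2)", "truck_at(t1,portA)", "truck_at(t2,portB)"]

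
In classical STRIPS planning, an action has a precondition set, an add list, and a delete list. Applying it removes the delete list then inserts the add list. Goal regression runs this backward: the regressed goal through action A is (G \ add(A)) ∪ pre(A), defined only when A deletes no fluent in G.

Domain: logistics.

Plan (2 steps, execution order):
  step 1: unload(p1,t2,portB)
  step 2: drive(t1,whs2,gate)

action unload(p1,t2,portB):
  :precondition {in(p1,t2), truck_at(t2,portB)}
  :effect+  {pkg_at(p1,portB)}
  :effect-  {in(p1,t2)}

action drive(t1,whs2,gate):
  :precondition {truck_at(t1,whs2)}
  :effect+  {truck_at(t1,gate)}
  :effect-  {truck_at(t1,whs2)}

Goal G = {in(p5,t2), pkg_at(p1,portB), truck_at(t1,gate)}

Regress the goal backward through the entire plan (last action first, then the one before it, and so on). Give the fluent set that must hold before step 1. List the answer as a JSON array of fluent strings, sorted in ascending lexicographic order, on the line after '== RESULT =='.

Regress step by step:
  through step 2 (drive(t1,whs2,gate)): drop {truck_at(t1,gate)}, keep {in(p5,t2), pkg_at(p1,portB)}, require {truck_at(t1,whs2)}
    → {in(p5,t2), pkg_at(p1,portB), truck_at(t1,whs2)}
  through step 1 (unload(p1,t2,portB)): drop {pkg_at(p1,portB)}, keep {in(p5,t2), truck_at(t1,whs2)}, require {in(p1,t2), truck_at(t2,portB)}
    → {in(p1,t2), in(p5,t2), truck_at(t1,whs2), truck_at(t2,portB)}

== RESULT ==
["in(p1,t2)", "in(p5,t2)", "truck_at(t1,whs2)", "truck_at(t2,portB)"]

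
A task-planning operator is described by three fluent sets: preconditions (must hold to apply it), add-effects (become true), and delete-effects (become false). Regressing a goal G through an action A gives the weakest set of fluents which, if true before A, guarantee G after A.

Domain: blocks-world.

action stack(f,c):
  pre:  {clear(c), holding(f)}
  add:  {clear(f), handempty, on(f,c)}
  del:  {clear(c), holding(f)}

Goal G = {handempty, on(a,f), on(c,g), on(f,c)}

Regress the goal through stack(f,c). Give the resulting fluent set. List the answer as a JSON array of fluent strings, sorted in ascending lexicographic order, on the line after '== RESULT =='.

Regress:
  G ∩ del = {}  (empty — regression defined)
  G \ add = {handempty, on(a,f), on(c,g), on(f,c)} \ {clear(f), handempty, on(f,c)} = {on(a,f), on(c,g)}
  ∪ pre   = {on(a,f), on(c,g)} ∪ {clear(c), holding(f)}
          = {clear(c), holding(f), on(a,f), on(c,g)}

== RESULT ==
["clear(c)", "holding(f)", "on(a,f)", "on(c,g)"]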